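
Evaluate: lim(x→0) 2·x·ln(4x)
This is a 0·∞ indeterminate form.

Rewrite 0·∞ as a quotient (0/0 or ∞/∞ form), then apply L'Hôpital's rule:
  lim(x→0) 2·x·ln(4x) = 0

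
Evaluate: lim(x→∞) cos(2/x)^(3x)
This is an exponential indeterminate form.

For exponential indeterminate forms, take the natural log:
  Let L = lim(x→∞) cos(2/x)^(3x)
  Then ln(L) = lim(x→∞) [exponent × ln(base)]
  Evaluate using L'Hôpital or standard limits, then exponentiate.
  L = 1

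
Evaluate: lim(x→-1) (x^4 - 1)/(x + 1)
This is a standard limit.

Factor or rationalize the expression:
  lim(x→-1) (x^4 - 1)/(x + 1) = -4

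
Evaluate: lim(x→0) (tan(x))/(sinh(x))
This is a 0/0 indeterminate form.

Apply L'Hôpital's rule: differentiate numerator and denominator separately.
  f(x) = tan(x)   ⇒   f'(x) = tan(x)^2 + 1
  g(x) = sinh(x)   ⇒   g'(x) = cosh(x)
  lim(x→0) f'(x)/g'(x) = lim(x→0) (tan(x)^2 + 1)/(cosh(x))
  = 1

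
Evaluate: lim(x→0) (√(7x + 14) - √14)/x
This is a standard limit.

Factor or rationalize the expression:
  lim(x→0) (√(7x + 14) - √14)/x = sqrt(14)/4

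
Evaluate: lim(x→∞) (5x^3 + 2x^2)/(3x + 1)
This is an ∞/∞ indeterminate form.

Apply L'Hôpital's rule: differentiate numerator and denominator separately.
  f(x) = 5·x^3 + 2·x^2   ⇒   f'(x) = 15·x^2 + 4·x
  g(x) = 3·x + 1   ⇒   g'(x) = 3
  lim(x→∞) f'(x)/g'(x) = lim(x→∞) (15·x^2 + 4·x)/(3)
  = ∞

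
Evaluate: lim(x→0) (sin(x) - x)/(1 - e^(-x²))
This is a 0/0 indeterminate form.

Apply L'Hôpital's rule: differentiate numerator and denominator separately.
  f(x) = -x + sin(x)   ⇒   f'(x) = cos(x) - 1
  g(x) = 1 - e^(-x^2)   ⇒   g'(x) = 2·x·e^(-x^2)
  lim(x→0) f'(x)/g'(x) = lim(x→0) (cos(x) - 1)/(2·x·e^(-x^2))
  = 0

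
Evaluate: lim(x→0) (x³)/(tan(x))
This is a 0/0 indeterminate form.

Apply L'Hôpital's rule: differentiate numerator and denominator separately.
  f(x) = x^3   ⇒   f'(x) = 3·x^2
  g(x) = tan(x)   ⇒   g'(x) = tan(x)^2 + 1
  lim(x→0) f'(x)/g'(x) = lim(x→0) (3·x^2)/(tan(x)^2 + 1)
  = 0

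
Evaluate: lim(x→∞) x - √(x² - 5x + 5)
This is an ∞-∞ indeterminate form.

Combine fractions or rationalize to convert ∞-∞ to 0/0 form:
  lim(x→∞) x - √(x² - 5x + 5) = 5/2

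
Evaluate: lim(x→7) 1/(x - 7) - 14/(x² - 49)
This is an ∞-∞ indeterminate form.

Combine fractions or rationalize to convert ∞-∞ to 0/0 form:
  lim(x→7) 1/(x - 7) - 14/(x² - 49) = 1/14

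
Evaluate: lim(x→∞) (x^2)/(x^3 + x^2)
This is an ∞/∞ indeterminate form.

Apply L'Hôpital's rule: differentiate numerator and denominator separately.
  f(x) = x^2   ⇒   f'(x) = 2·x
  g(x) = x^3 + x^2   ⇒   g'(x) = 3·x^2 + 2·x
  lim(x→∞) f'(x)/g'(x) = lim(x→∞) (2·x)/(3·x^2 + 2·x)
  = 0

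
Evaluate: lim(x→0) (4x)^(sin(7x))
This is an exponential indeterminate form.

For exponential indeterminate forms, take the natural log:
  Let L = lim(x→0) (4x)^(sin(7x))
  Then ln(L) = lim(x→0) [exponent × ln(base)]
  Evaluate using L'Hôpital or standard limits, then exponentiate.
  L = 1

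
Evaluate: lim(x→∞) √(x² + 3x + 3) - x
This is an ∞-∞ indeterminate form.

Combine fractions or rationalize to convert ∞-∞ to 0/0 form:
  lim(x→∞) √(x² + 3x + 3) - x = 3/2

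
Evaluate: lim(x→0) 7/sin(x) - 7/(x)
This is an ∞-∞ indeterminate form.

Combine fractions or rationalize to convert ∞-∞ to 0/0 form:
  lim(x→0) 7/sin(x) - 7/(x) = 0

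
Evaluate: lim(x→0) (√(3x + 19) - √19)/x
This is a standard limit.

Factor or rationalize the expression:
  lim(x→0) (√(3x + 19) - √19)/x = 3·sqrt(19)/38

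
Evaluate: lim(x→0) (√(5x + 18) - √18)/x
This is a standard limit.

Factor or rationalize the expression:
  lim(x→0) (√(5x + 18) - √18)/x = 5·sqrt(2)/12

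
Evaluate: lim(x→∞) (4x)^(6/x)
This is an exponential indeterminate form.

For exponential indeterminate forms, take the natural log:
  Let L = lim(x→∞) (4x)^(6/x)
  Then ln(L) = lim(x→∞) [exponent × ln(base)]
  Evaluate using L'Hôpital or standard limits, then exponentiate.
  L = 1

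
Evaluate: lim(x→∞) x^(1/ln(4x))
This is an exponential indeterminate form.

For exponential indeterminate forms, take the natural log:
  Let L = lim(x→∞) x^(1/ln(4x))
  Then ln(L) = lim(x→∞) [exponent × ln(base)]
  Evaluate using L'Hôpital or standard limits, then exponentiate.
  L = e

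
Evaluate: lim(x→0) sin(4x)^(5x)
This is an exponential indeterminate form.

For exponential indeterminate forms, take the natural log:
  Let L = lim(x→0) sin(4x)^(5x)
  Then ln(L) = lim(x→0) [exponent × ln(base)]
  Evaluate using L'Hôpital or standard limits, then exponentiate.
  L = 1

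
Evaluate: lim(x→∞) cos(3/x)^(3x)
This is an exponential indeterminate form.

For exponential indeterminate forms, take the natural log:
  Let L = lim(x→∞) cos(3/x)^(3x)
  Then ln(L) = lim(x→∞) [exponent × ln(base)]
  Evaluate using L'Hôpital or standard limits, then exponentiate.
  L = 1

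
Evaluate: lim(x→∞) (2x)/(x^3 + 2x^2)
This is an ∞/∞ indeterminate form.

Apply L'Hôpital's rule: differentiate numerator and denominator separately.
  f(x) = 2·x   ⇒   f'(x) = 2
  g(x) = x^3 + 2·x^2   ⇒   g'(x) = 3·x^2 + 4·x
  lim(x→∞) f'(x)/g'(x) = lim(x→∞) (2)/(3·x^2 + 4·x)
  = 0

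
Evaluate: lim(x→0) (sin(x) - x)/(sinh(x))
This is a 0/0 indeterminate form.

Apply L'Hôpital's rule: differentiate numerator and denominator separately.
  f(x) = -x + sin(x)   ⇒   f'(x) = cos(x) - 1
  g(x) = sinh(x)   ⇒   g'(x) = cosh(x)
  lim(x→0) f'(x)/g'(x) = lim(x→0) (cos(x) - 1)/(cosh(x))
  = 0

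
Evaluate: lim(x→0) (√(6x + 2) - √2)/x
This is a standard limit.

Factor or rationalize the expression:
  lim(x→0) (√(6x + 2) - √2)/x = 3·sqrt(2)/2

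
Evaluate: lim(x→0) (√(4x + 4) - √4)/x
This is a standard limit.

Factor or rationalize the expression:
  lim(x→0) (√(4x + 4) - √4)/x = 1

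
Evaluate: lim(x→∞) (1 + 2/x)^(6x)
This is an exponential indeterminate form.

For exponential indeterminate forms, take the natural log:
  Let L = lim(x→∞) (1 + 2/x)^(6x)
  Then ln(L) = lim(x→∞) [exponent × ln(base)]
  Evaluate using L'Hôpital or standard limits, then exponentiate.
  L = e^(12)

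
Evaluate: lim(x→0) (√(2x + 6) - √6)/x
This is a standard limit.

Factor or rationalize the expression:
  lim(x→0) (√(2x + 6) - √6)/x = sqrt(6)/6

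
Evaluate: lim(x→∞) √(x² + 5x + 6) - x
This is an ∞-∞ indeterminate form.

Combine fractions or rationalize to convert ∞-∞ to 0/0 form:
  lim(x→∞) √(x² + 5x + 6) - x = 5/2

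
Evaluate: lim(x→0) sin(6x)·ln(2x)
This is a 0·∞ indeterminate form.

Rewrite 0·∞ as a quotient (0/0 or ∞/∞ form), then apply L'Hôpital's rule:
  lim(x→0) sin(6x)·ln(2x) = 0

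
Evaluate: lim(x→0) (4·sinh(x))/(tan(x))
This is a 0/0 indeterminate form.

Apply L'Hôpital's rule: differentiate numerator and denominator separately.
  f(x) = 4·sinh(x)   ⇒   f'(x) = 4·cosh(x)
  g(x) = tan(x)   ⇒   g'(x) = tan(x)^2 + 1
  lim(x→0) f'(x)/g'(x) = lim(x→0) (4·cosh(x))/(tan(x)^2 + 1)
  = 4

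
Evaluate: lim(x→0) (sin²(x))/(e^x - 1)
This is a 0/0 indeterminate form.

Apply L'Hôpital's rule: differentiate numerator and denominator separately.
  f(x) = sin(x)^2   ⇒   f'(x) = 2·sin(x)·cos(x)
  g(x) = e^(x) - 1   ⇒   g'(x) = e^(x)
  lim(x→0) f'(x)/g'(x) = lim(x→0) (2·sin(x)·cos(x))/(e^(x))
  = 0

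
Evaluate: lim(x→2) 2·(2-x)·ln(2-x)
This is a 0·∞ indeterminate form.

Rewrite 0·∞ as a quotient (0/0 or ∞/∞ form), then apply L'Hôpital's rule:
  lim(x→2) 2·(2-x)·ln(2-x) = 0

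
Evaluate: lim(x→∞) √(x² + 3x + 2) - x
This is an ∞-∞ indeterminate form.

Combine fractions or rationalize to convert ∞-∞ to 0/0 form:
  lim(x→∞) √(x² + 3x + 2) - x = 3/2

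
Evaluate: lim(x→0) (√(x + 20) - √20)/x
This is a standard limit.

Factor or rationalize the expression:
  lim(x→0) (√(x + 20) - √20)/x = sqrt(5)/20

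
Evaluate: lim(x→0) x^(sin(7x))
This is an exponential indeterminate form.

For exponential indeterminate forms, take the natural log:
  Let L = lim(x→0) x^(sin(7x))
  Then ln(L) = lim(x→0) [exponent × ln(base)]
  Evaluate using L'Hôpital or standard limits, then exponentiate.
  L = 1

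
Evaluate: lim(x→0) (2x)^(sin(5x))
This is an exponential indeterminate form.

For exponential indeterminate forms, take the natural log:
  Let L = lim(x→0) (2x)^(sin(5x))
  Then ln(L) = lim(x→0) [exponent × ln(base)]
  Evaluate using L'Hôpital or standard limits, then exponentiate.
  L = 1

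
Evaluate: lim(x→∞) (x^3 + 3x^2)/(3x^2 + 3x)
This is an ∞/∞ indeterminate form.

Apply L'Hôpital's rule: differentiate numerator and denominator separately.
  f(x) = x^3 + 3·x^2   ⇒   f'(x) = 3·x^2 + 6·x
  g(x) = 3·x^2 + 3·x   ⇒   g'(x) = 6·x + 3
  lim(x→∞) f'(x)/g'(x) = lim(x→∞) (3·x^2 + 6·x)/(6·x + 3)
  = ∞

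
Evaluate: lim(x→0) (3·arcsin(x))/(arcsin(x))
This is a 0/0 indeterminate form.

Apply L'Hôpital's rule: differentiate numerator and denominator separately.
  f(x) = 3·asin(x)   ⇒   f'(x) = 3/sqrt(1 - x^2)
  g(x) = asin(x)   ⇒   g'(x) = 1/sqrt(1 - x^2)
  lim(x→0) f'(x)/g'(x) = lim(x→0) (3/sqrt(1 - x^2))/(1/sqrt(1 - x^2))
  = 3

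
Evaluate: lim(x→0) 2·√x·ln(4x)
This is a 0·∞ indeterminate form.

Rewrite 0·∞ as a quotient (0/0 or ∞/∞ form), then apply L'Hôpital's rule:
  lim(x→0) 2·√x·ln(4x) = 0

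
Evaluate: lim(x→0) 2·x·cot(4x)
This is a 0·∞ indeterminate form.

Rewrite 0·∞ as a quotient (0/0 or ∞/∞ form), then apply L'Hôpital's rule:
  lim(x→0) 2·x·cot(4x) = 1/2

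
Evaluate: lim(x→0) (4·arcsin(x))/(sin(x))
This is a 0/0 indeterminate form.

Apply L'Hôpital's rule: differentiate numerator and denominator separately.
  f(x) = 4·asin(x)   ⇒   f'(x) = 4/sqrt(1 - x^2)
  g(x) = sin(x)   ⇒   g'(x) = cos(x)
  lim(x→0) f'(x)/g'(x) = lim(x→0) (4/sqrt(1 - x^2))/(cos(x))
  = 4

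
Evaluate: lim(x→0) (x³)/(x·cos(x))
This is a 0/0 indeterminate form.

Apply L'Hôpital's rule: differentiate numerator and denominator separately.
  f(x) = x^3   ⇒   f'(x) = 3·x^2
  g(x) = x·cos(x)   ⇒   g'(x) = -x·sin(x) + cos(x)
  lim(x→0) f'(x)/g'(x) = lim(x→0) (3·x^2)/(-x·sin(x) + cos(x))
  = 0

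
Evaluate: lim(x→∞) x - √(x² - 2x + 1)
This is an ∞-∞ indeterminate form.

Combine fractions or rationalize to convert ∞-∞ to 0/0 form:
  lim(x→∞) x - √(x² - 2x + 1) = 1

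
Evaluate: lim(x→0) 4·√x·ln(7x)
This is a 0·∞ indeterminate form.

Rewrite 0·∞ as a quotient (0/0 or ∞/∞ form), then apply L'Hôpital's rule:
  lim(x→0) 4·√x·ln(7x) = 0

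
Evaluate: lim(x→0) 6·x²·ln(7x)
This is a 0·∞ indeterminate form.

Rewrite 0·∞ as a quotient (0/0 or ∞/∞ form), then apply L'Hôpital's rule:
  lim(x→0) 6·x²·ln(7x) = 0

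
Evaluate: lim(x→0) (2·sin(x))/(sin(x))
This is a 0/0 indeterminate form.

Apply L'Hôpital's rule: differentiate numerator and denominator separately.
  f(x) = 2·sin(x)   ⇒   f'(x) = 2·cos(x)
  g(x) = sin(x)   ⇒   g'(x) = cos(x)
  lim(x→0) f'(x)/g'(x) = lim(x→0) (2·cos(x))/(cos(x))
  = 2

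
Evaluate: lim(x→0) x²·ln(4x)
This is a 0·∞ indeterminate form.

Rewrite 0·∞ as a quotient (0/0 or ∞/∞ form), then apply L'Hôpital's rule:
  lim(x→0) x²·ln(4x) = 0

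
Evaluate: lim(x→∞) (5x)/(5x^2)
This is an ∞/∞ indeterminate form.

Apply L'Hôpital's rule: differentiate numerator and denominator separately.
  f(x) = 5·x   ⇒   f'(x) = 5
  g(x) = 5·x^2   ⇒   g'(x) = 10·x
  lim(x→∞) f'(x)/g'(x) = lim(x→∞) (5)/(10·x)
  = 0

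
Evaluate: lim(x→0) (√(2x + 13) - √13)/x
This is a standard limit.

Factor or rationalize the expression:
  lim(x→0) (√(2x + 13) - √13)/x = sqrt(13)/13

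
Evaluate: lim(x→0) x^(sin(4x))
This is an exponential indeterminate form.

For exponential indeterminate forms, take the natural log:
  Let L = lim(x→0) x^(sin(4x))
  Then ln(L) = lim(x→0) [exponent × ln(base)]
  Evaluate using L'Hôpital or standard limits, then exponentiate.
  L = 1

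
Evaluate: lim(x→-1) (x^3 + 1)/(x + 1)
This is a standard limit.

Factor or rationalize the expression:
  lim(x→-1) (x^3 + 1)/(x + 1) = 3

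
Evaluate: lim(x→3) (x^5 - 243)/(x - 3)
This is a standard limit.

Factor or rationalize the expression:
  lim(x→3) (x^5 - 243)/(x - 3) = 405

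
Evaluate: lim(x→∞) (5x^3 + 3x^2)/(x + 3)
This is an ∞/∞ indeterminate form.

Apply L'Hôpital's rule: differentiate numerator and denominator separately.
  f(x) = 5·x^3 + 3·x^2   ⇒   f'(x) = 15·x^2 + 6·x
  g(x) = x + 3   ⇒   g'(x) = 1
  lim(x→∞) f'(x)/g'(x) = lim(x→∞) (15·x^2 + 6·x)/(1)
  = ∞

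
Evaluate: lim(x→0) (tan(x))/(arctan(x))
This is a 0/0 indeterminate form.

Apply L'Hôpital's rule: differentiate numerator and denominator separately.
  f(x) = tan(x)   ⇒   f'(x) = tan(x)^2 + 1
  g(x) = atan(x)   ⇒   g'(x) = 1/(x^2 + 1)
  lim(x→0) f'(x)/g'(x) = lim(x→0) (tan(x)^2 + 1)/(1/(x^2 + 1))
  = 1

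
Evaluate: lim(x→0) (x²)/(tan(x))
This is a 0/0 indeterminate form.

Apply L'Hôpital's rule: differentiate numerator and denominator separately.
  f(x) = x^2   ⇒   f'(x) = 2·x
  g(x) = tan(x)   ⇒   g'(x) = tan(x)^2 + 1
  lim(x→0) f'(x)/g'(x) = lim(x→0) (2·x)/(tan(x)^2 + 1)
  = 0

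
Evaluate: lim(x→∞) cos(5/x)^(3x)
This is an exponential indeterminate form.

For exponential indeterminate forms, take the natural log:
  Let L = lim(x→∞) cos(5/x)^(3x)
  Then ln(L) = lim(x→∞) [exponent × ln(base)]
  Evaluate using L'Hôpital or standard limits, then exponentiate.
  L = 1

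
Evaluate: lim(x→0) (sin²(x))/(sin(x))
This is a 0/0 indeterminate form.

Apply L'Hôpital's rule: differentiate numerator and denominator separately.
  f(x) = sin(x)^2   ⇒   f'(x) = 2·sin(x)·cos(x)
  g(x) = sin(x)   ⇒   g'(x) = cos(x)
  lim(x→0) f'(x)/g'(x) = lim(x→0) (2·sin(x)·cos(x))/(cos(x))
  = 0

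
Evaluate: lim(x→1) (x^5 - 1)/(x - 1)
This is a standard limit.

Factor or rationalize the expression:
  lim(x→1) (x^5 - 1)/(x - 1) = 5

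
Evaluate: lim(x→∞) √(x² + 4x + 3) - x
This is an ∞-∞ indeterminate form.

Combine fractions or rationalize to convert ∞-∞ to 0/0 form:
  lim(x→∞) √(x² + 4x + 3) - x = 2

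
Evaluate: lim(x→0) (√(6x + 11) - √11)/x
This is a standard limit.

Factor or rationalize the expression:
  lim(x→0) (√(6x + 11) - √11)/x = 3·sqrt(11)/11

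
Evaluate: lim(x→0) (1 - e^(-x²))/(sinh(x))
This is a 0/0 indeterminate form.

Apply L'Hôpital's rule: differentiate numerator and denominator separately.
  f(x) = 1 - e^(-x^2)   ⇒   f'(x) = 2·x·e^(-x^2)
  g(x) = sinh(x)   ⇒   g'(x) = cosh(x)
  lim(x→0) f'(x)/g'(x) = lim(x→0) (2·x·e^(-x^2))/(cosh(x))
  = 0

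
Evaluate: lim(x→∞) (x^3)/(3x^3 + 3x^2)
This is an ∞/∞ indeterminate form.

Apply L'Hôpital's rule: differentiate numerator and denominator separately.
  f(x) = x^3   ⇒   f'(x) = 3·x^2
  g(x) = 3·x^3 + 3·x^2   ⇒   g'(x) = 9·x^2 + 6·x
  lim(x→∞) f'(x)/g'(x) = lim(x→∞) (3·x^2)/(9·x^2 + 6·x)
  = 1/3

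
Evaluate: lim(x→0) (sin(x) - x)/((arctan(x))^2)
This is a 0/0 indeterminate form.

Apply L'Hôpital's rule: differentiate numerator and denominator separately.
  f(x) = -x + sin(x)   ⇒   f'(x) = cos(x) - 1
  g(x) = atan(x)^2   ⇒   g'(x) = 2·atan(x)/(x^2 + 1)
  lim(x→0) f'(x)/g'(x) = lim(x→0) (cos(x) - 1)/(2·atan(x)/(x^2 + 1))
  = 0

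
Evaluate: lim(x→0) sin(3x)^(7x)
This is an exponential indeterminate form.

For exponential indeterminate forms, take the natural log:
  Let L = lim(x→0) sin(3x)^(7x)
  Then ln(L) = lim(x→0) [exponent × ln(base)]
  Evaluate using L'Hôpital or standard limits, then exponentiate.
  L = 1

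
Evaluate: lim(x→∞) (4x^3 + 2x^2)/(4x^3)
This is an ∞/∞ indeterminate form.

Apply L'Hôpital's rule: differentiate numerator and denominator separately.
  f(x) = 4·x^3 + 2·x^2   ⇒   f'(x) = 12·x^2 + 4·x
  g(x) = 4·x^3   ⇒   g'(x) = 12·x^2
  lim(x→∞) f'(x)/g'(x) = lim(x→∞) (12·x^2 + 4·x)/(12·x^2)
  = 1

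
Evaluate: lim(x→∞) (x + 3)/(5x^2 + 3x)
This is an ∞/∞ indeterminate form.

Apply L'Hôpital's rule: differentiate numerator and denominator separately.
  f(x) = x + 3   ⇒   f'(x) = 1
  g(x) = 5·x^2 + 3·x   ⇒   g'(x) = 10·x + 3
  lim(x→∞) f'(x)/g'(x) = lim(x→∞) (1)/(10·x + 3)
  = 0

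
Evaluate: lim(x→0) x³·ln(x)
This is a 0·∞ indeterminate form.

Rewrite 0·∞ as a quotient (0/0 or ∞/∞ form), then apply L'Hôpital's rule:
  lim(x→0) x³·ln(x) = 0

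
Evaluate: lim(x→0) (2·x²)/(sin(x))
This is a 0/0 indeterminate form.

Apply L'Hôpital's rule: differentiate numerator and denominator separately.
  f(x) = 2·x^2   ⇒   f'(x) = 4·x
  g(x) = sin(x)   ⇒   g'(x) = cos(x)
  lim(x→0) f'(x)/g'(x) = lim(x→0) (4·x)/(cos(x))
  = 0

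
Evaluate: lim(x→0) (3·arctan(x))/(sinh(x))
This is a 0/0 indeterminate form.

Apply L'Hôpital's rule: differentiate numerator and denominator separately.
  f(x) = 3·atan(x)   ⇒   f'(x) = 3/(x^2 + 1)
  g(x) = sinh(x)   ⇒   g'(x) = cosh(x)
  lim(x→0) f'(x)/g'(x) = lim(x→0) (3/(x^2 + 1))/(cosh(x))
  = 3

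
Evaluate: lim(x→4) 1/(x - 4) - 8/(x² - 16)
This is an ∞-∞ indeterminate form.

Combine fractions or rationalize to convert ∞-∞ to 0/0 form:
  lim(x→4) 1/(x - 4) - 8/(x² - 16) = 1/8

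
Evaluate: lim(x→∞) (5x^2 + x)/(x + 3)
This is an ∞/∞ indeterminate form.

Apply L'Hôpital's rule: differentiate numerator and denominator separately.
  f(x) = 5·x^2 + x   ⇒   f'(x) = 10·x + 1
  g(x) = x + 3   ⇒   g'(x) = 1
  lim(x→∞) f'(x)/g'(x) = lim(x→∞) (10·x + 1)/(1)
  = ∞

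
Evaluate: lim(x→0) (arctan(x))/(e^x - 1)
This is a 0/0 indeterminate form.

Apply L'Hôpital's rule: differentiate numerator and denominator separately.
  f(x) = atan(x)   ⇒   f'(x) = 1/(x^2 + 1)
  g(x) = e^(x) - 1   ⇒   g'(x) = e^(x)
  lim(x→0) f'(x)/g'(x) = lim(x→0) (1/(x^2 + 1))/(e^(x))
  = 1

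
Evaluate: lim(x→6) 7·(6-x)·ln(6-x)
This is a 0·∞ indeterminate form.

Rewrite 0·∞ as a quotient (0/0 or ∞/∞ form), then apply L'Hôpital's rule:
  lim(x→6) 7·(6-x)·ln(6-x) = 0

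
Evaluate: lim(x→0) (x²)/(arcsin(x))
This is a 0/0 indeterminate form.

Apply L'Hôpital's rule: differentiate numerator and denominator separately.
  f(x) = x^2   ⇒   f'(x) = 2·x
  g(x) = asin(x)   ⇒   g'(x) = 1/sqrt(1 - x^2)
  lim(x→0) f'(x)/g'(x) = lim(x→0) (2·x)/(1/sqrt(1 - x^2))
  = 0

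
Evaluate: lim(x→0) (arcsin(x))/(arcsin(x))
This is a 0/0 indeterminate form.

Apply L'Hôpital's rule: differentiate numerator and denominator separately.
  f(x) = asin(x)   ⇒   f'(x) = 1/sqrt(1 - x^2)
  g(x) = asin(x)   ⇒   g'(x) = 1/sqrt(1 - x^2)
  lim(x→0) f'(x)/g'(x) = lim(x→0) (1/sqrt(1 - x^2))/(1/sqrt(1 - x^2))
  = 1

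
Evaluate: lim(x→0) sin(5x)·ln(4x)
This is a 0·∞ indeterminate form.

Rewrite 0·∞ as a quotient (0/0 or ∞/∞ form), then apply L'Hôpital's rule:
  lim(x→0) sin(5x)·ln(4x) = 0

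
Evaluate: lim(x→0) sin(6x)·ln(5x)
This is a 0·∞ indeterminate form.

Rewrite 0·∞ as a quotient (0/0 or ∞/∞ form), then apply L'Hôpital's rule:
  lim(x→0) sin(6x)·ln(5x) = 0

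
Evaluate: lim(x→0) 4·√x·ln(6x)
This is a 0·∞ indeterminate form.

Rewrite 0·∞ as a quotient (0/0 or ∞/∞ form), then apply L'Hôpital's rule:
  lim(x→0) 4·√x·ln(6x) = 0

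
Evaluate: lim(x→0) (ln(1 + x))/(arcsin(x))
This is a 0/0 indeterminate form.

Apply L'Hôpital's rule: differentiate numerator and denominator separately.
  f(x) = ln(x + 1)   ⇒   f'(x) = 1/(x + 1)
  g(x) = asin(x)   ⇒   g'(x) = 1/sqrt(1 - x^2)
  lim(x→0) f'(x)/g'(x) = lim(x→0) (1/(x + 1))/(1/sqrt(1 - x^2))
  = 1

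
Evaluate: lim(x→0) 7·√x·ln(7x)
This is a 0·∞ indeterminate form.

Rewrite 0·∞ as a quotient (0/0 or ∞/∞ form), then apply L'Hôpital's rule:
  lim(x→0) 7·√x·ln(7x) = 0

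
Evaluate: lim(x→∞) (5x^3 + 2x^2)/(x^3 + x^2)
This is an ∞/∞ indeterminate form.

Apply L'Hôpital's rule: differentiate numerator and denominator separately.
  f(x) = 5·x^3 + 2·x^2   ⇒   f'(x) = 15·x^2 + 4·x
  g(x) = x^3 + x^2   ⇒   g'(x) = 3·x^2 + 2·x
  lim(x→∞) f'(x)/g'(x) = lim(x→∞) (15·x^2 + 4·x)/(3·x^2 + 2·x)
  = 5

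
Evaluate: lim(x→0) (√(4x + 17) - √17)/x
This is a standard limit.

Factor or rationalize the expression:
  lim(x→0) (√(4x + 17) - √17)/x = 2·sqrt(17)/17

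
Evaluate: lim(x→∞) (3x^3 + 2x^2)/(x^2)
This is an ∞/∞ indeterminate form.

Apply L'Hôpital's rule: differentiate numerator and denominator separately.
  f(x) = 3·x^3 + 2·x^2   ⇒   f'(x) = 9·x^2 + 4·x
  g(x) = x^2   ⇒   g'(x) = 2·x
  lim(x→∞) f'(x)/g'(x) = lim(x→∞) (9·x^2 + 4·x)/(2·x)
  = ∞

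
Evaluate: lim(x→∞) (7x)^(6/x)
This is an exponential indeterminate form.

For exponential indeterminate forms, take the natural log:
  Let L = lim(x→∞) (7x)^(6/x)
  Then ln(L) = lim(x→∞) [exponent × ln(base)]
  Evaluate using L'Hôpital or standard limits, then exponentiate.
  L = 1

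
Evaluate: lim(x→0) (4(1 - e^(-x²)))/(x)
This is a 0/0 indeterminate form.

Apply L'Hôpital's rule: differentiate numerator and denominator separately.
  f(x) = 4 - 4·e^(-x^2)   ⇒   f'(x) = 8·x·e^(-x^2)
  g(x) = x   ⇒   g'(x) = 1
  lim(x→0) f'(x)/g'(x) = lim(x→0) (8·x·e^(-x^2))/(1)
  = 0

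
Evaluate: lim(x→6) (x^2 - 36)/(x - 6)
This is a standard limit.

Factor or rationalize the expression:
  lim(x→6) (x^2 - 36)/(x - 6) = 12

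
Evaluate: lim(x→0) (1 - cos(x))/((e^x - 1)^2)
This is a 0/0 indeterminate form.

Apply L'Hôpital's rule: differentiate numerator and denominator separately.
  f(x) = 1 - cos(x)   ⇒   f'(x) = sin(x)
  g(x) = (e^(x) - 1)^2   ⇒   g'(x) = 2·(e^(x) - 1)·e^(x)
  lim(x→0) f'(x)/g'(x) = lim(x→0) (sin(x))/(2·(e^(x) - 1)·e^(x))
  = 1/2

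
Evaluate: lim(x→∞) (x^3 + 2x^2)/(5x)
This is an ∞/∞ indeterminate form.

Apply L'Hôpital's rule: differentiate numerator and denominator separately.
  f(x) = x^3 + 2·x^2   ⇒   f'(x) = 3·x^2 + 4·x
  g(x) = 5·x   ⇒   g'(x) = 5
  lim(x→∞) f'(x)/g'(x) = lim(x→∞) (3·x^2 + 4·x)/(5)
  = ∞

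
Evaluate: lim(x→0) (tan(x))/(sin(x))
This is a 0/0 indeterminate form.

Apply L'Hôpital's rule: differentiate numerator and denominator separately.
  f(x) = tan(x)   ⇒   f'(x) = tan(x)^2 + 1
  g(x) = sin(x)   ⇒   g'(x) = cos(x)
  lim(x→0) f'(x)/g'(x) = lim(x→0) (tan(x)^2 + 1)/(cos(x))
  = 1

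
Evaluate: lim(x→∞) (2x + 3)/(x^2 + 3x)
This is an ∞/∞ indeterminate form.

Apply L'Hôpital's rule: differentiate numerator and denominator separately.
  f(x) = 2·x + 3   ⇒   f'(x) = 2
  g(x) = x^2 + 3·x   ⇒   g'(x) = 2·x + 3
  lim(x→∞) f'(x)/g'(x) = lim(x→∞) (2)/(2·x + 3)
  = 0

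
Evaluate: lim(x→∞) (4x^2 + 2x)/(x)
This is an ∞/∞ indeterminate form.

Apply L'Hôpital's rule: differentiate numerator and denominator separately.
  f(x) = 4·x^2 + 2·x   ⇒   f'(x) = 8·x + 2
  g(x) = x   ⇒   g'(x) = 1
  lim(x→∞) f'(x)/g'(x) = lim(x→∞) (8·x + 2)/(1)
  = ∞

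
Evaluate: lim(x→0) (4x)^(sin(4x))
This is an exponential indeterminate form.

For exponential indeterminate forms, take the natural log:
  Let L = lim(x→0) (4x)^(sin(4x))
  Then ln(L) = lim(x→0) [exponent × ln(base)]
  Evaluate using L'Hôpital or standard limits, then exponentiate.
  L = 1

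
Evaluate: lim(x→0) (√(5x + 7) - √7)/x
This is a standard limit.

Factor or rationalize the expression:
  lim(x→0) (√(5x + 7) - √7)/x = 5·sqrt(7)/14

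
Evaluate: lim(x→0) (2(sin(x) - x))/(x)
This is a 0/0 indeterminate form.

Apply L'Hôpital's rule: differentiate numerator and denominator separately.
  f(x) = -2·x + 2·sin(x)   ⇒   f'(x) = 2·cos(x) - 2
  g(x) = x   ⇒   g'(x) = 1
  lim(x→0) f'(x)/g'(x) = lim(x→0) (2·cos(x) - 2)/(1)
  = 0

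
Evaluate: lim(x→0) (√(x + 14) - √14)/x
This is a standard limit.

Factor or rationalize the expression:
  lim(x→0) (√(x + 14) - √14)/x = sqrt(14)/28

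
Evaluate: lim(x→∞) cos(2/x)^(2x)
This is an exponential indeterminate form.

For exponential indeterminate forms, take the natural log:
  Let L = lim(x→∞) cos(2/x)^(2x)
  Then ln(L) = lim(x→∞) [exponent × ln(base)]
  Evaluate using L'Hôpital or standard limits, then exponentiate.
  L = 1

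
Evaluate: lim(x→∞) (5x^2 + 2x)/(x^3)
This is an ∞/∞ indeterminate form.

Apply L'Hôpital's rule: differentiate numerator and denominator separately.
  f(x) = 5·x^2 + 2·x   ⇒   f'(x) = 10·x + 2
  g(x) = x^3   ⇒   g'(x) = 3·x^2
  lim(x→∞) f'(x)/g'(x) = lim(x→∞) (10·x + 2)/(3·x^2)
  = 0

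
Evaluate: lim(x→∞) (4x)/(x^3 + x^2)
This is an ∞/∞ indeterminate form.

Apply L'Hôpital's rule: differentiate numerator and denominator separately.
  f(x) = 4·x   ⇒   f'(x) = 4
  g(x) = x^3 + x^2   ⇒   g'(x) = 3·x^2 + 2·x
  lim(x→∞) f'(x)/g'(x) = lim(x→∞) (4)/(3·x^2 + 2·x)
  = 0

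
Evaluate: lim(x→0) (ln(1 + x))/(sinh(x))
This is a 0/0 indeterminate form.

Apply L'Hôpital's rule: differentiate numerator and denominator separately.
  f(x) = ln(x + 1)   ⇒   f'(x) = 1/(x + 1)
  g(x) = sinh(x)   ⇒   g'(x) = cosh(x)
  lim(x→0) f'(x)/g'(x) = lim(x→0) (1/(x + 1))/(cosh(x))
  = 1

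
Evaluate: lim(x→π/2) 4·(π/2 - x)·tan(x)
This is a 0·∞ indeterminate form.

Rewrite 0·∞ as a quotient (0/0 or ∞/∞ form), then apply L'Hôpital's rule:
  lim(x→π/2) 4·(π/2 - x)·tan(x) = 4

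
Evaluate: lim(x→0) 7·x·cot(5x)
This is a 0·∞ indeterminate form.

Rewrite 0·∞ as a quotient (0/0 or ∞/∞ form), then apply L'Hôpital's rule:
  lim(x→0) 7·x·cot(5x) = 7/5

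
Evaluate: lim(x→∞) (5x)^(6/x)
This is an exponential indeterminate form.

For exponential indeterminate forms, take the natural log:
  Let L = lim(x→∞) (5x)^(6/x)
  Then ln(L) = lim(x→∞) [exponent × ln(base)]
  Evaluate using L'Hôpital or standard limits, then exponentiate.
  L = 1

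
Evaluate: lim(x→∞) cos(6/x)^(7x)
This is an exponential indeterminate form.

For exponential indeterminate forms, take the natural log:
  Let L = lim(x→∞) cos(6/x)^(7x)
  Then ln(L) = lim(x→∞) [exponent × ln(base)]
  Evaluate using L'Hôpital or standard limits, then exponentiate.
  L = 1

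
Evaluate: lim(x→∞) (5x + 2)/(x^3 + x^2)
This is an ∞/∞ indeterminate form.

Apply L'Hôpital's rule: differentiate numerator and denominator separately.
  f(x) = 5·x + 2   ⇒   f'(x) = 5
  g(x) = x^3 + x^2   ⇒   g'(x) = 3·x^2 + 2·x
  lim(x→∞) f'(x)/g'(x) = lim(x→∞) (5)/(3·x^2 + 2·x)
  = 0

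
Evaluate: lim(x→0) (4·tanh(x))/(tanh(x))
This is a 0/0 indeterminate form.

Apply L'Hôpital's rule: differentiate numerator and denominator separately.
  f(x) = 4·tanh(x)   ⇒   f'(x) = 4 - 4·tanh(x)^2
  g(x) = tanh(x)   ⇒   g'(x) = 1 - tanh(x)^2
  lim(x→0) f'(x)/g'(x) = lim(x→0) (4 - 4·tanh(x)^2)/(1 - tanh(x)^2)
  = 4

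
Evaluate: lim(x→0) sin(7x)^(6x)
This is an exponential indeterminate form.

For exponential indeterminate forms, take the natural log:
  Let L = lim(x→0) sin(7x)^(6x)
  Then ln(L) = lim(x→0) [exponent × ln(base)]
  Evaluate using L'Hôpital or standard limits, then exponentiate.
  L = 1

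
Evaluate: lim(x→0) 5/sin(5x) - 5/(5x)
This is an ∞-∞ indeterminate form.

Combine fractions or rationalize to convert ∞-∞ to 0/0 form:
  lim(x→0) 5/sin(5x) - 5/(5x) = 0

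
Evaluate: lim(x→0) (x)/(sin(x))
This is a 0/0 indeterminate form.

Apply L'Hôpital's rule: differentiate numerator and denominator separately.
  f(x) = x   ⇒   f'(x) = 1
  g(x) = sin(x)   ⇒   g'(x) = cos(x)
  lim(x→0) f'(x)/g'(x) = lim(x→0) (1)/(cos(x))
  = 1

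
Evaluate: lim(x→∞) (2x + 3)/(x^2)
This is an ∞/∞ indeterminate form.

Apply L'Hôpital's rule: differentiate numerator and denominator separately.
  f(x) = 2·x + 3   ⇒   f'(x) = 2
  g(x) = x^2   ⇒   g'(x) = 2·x
  lim(x→∞) f'(x)/g'(x) = lim(x→∞) (2)/(2·x)
  = 0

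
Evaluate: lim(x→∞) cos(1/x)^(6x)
This is an exponential indeterminate form.

For exponential indeterminate forms, take the natural log:
  Let L = lim(x→∞) cos(1/x)^(6x)
  Then ln(L) = lim(x→∞) [exponent × ln(base)]
  Evaluate using L'Hôpital or standard limits, then exponentiate.
  L = 1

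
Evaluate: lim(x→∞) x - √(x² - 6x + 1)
This is an ∞-∞ indeterminate form.

Combine fractions or rationalize to convert ∞-∞ to 0/0 form:
  lim(x→∞) x - √(x² - 6x + 1) = 3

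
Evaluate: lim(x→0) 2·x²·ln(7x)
This is a 0·∞ indeterminate form.

Rewrite 0·∞ as a quotient (0/0 or ∞/∞ form), then apply L'Hôpital's rule:
  lim(x→0) 2·x²·ln(7x) = 0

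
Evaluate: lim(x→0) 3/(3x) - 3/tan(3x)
This is an ∞-∞ indeterminate form.

Combine fractions or rationalize to convert ∞-∞ to 0/0 form:
  lim(x→0) 3/(3x) - 3/tan(3x) = 0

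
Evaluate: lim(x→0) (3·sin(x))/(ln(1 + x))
This is a 0/0 indeterminate form.

Apply L'Hôpital's rule: differentiate numerator and denominator separately.
  f(x) = 3·sin(x)   ⇒   f'(x) = 3·cos(x)
  g(x) = ln(x + 1)   ⇒   g'(x) = 1/(x + 1)
  lim(x→0) f'(x)/g'(x) = lim(x→0) (3·cos(x))/(1/(x + 1))
  = 3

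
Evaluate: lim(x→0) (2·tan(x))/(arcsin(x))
This is a 0/0 indeterminate form.

Apply L'Hôpital's rule: differentiate numerator and denominator separately.
  f(x) = 2·tan(x)   ⇒   f'(x) = 2·tan(x)^2 + 2
  g(x) = asin(x)   ⇒   g'(x) = 1/sqrt(1 - x^2)
  lim(x→0) f'(x)/g'(x) = lim(x→0) (2·tan(x)^2 + 2)/(1/sqrt(1 - x^2))
  = 2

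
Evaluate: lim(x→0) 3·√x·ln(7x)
This is a 0·∞ indeterminate form.

Rewrite 0·∞ as a quotient (0/0 or ∞/∞ form), then apply L'Hôpital's rule:
  lim(x→0) 3·√x·ln(7x) = 0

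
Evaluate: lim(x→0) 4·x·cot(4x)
This is a 0·∞ indeterminate form.

Rewrite 0·∞ as a quotient (0/0 or ∞/∞ form), then apply L'Hôpital's rule:
  lim(x→0) 4·x·cot(4x) = 1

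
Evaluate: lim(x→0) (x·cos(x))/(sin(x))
This is a 0/0 indeterminate form.

Apply L'Hôpital's rule: differentiate numerator and denominator separately.
  f(x) = x·cos(x)   ⇒   f'(x) = -x·sin(x) + cos(x)
  g(x) = sin(x)   ⇒   g'(x) = cos(x)
  lim(x→0) f'(x)/g'(x) = lim(x→0) (-x·sin(x) + cos(x))/(cos(x))
  = 1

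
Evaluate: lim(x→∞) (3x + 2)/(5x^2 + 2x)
This is an ∞/∞ indeterminate form.

Apply L'Hôpital's rule: differentiate numerator and denominator separately.
  f(x) = 3·x + 2   ⇒   f'(x) = 3
  g(x) = 5·x^2 + 2·x   ⇒   g'(x) = 10·x + 2
  lim(x→∞) f'(x)/g'(x) = lim(x→∞) (3)/(10·x + 2)
  = 0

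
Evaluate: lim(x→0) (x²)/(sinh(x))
This is a 0/0 indeterminate form.

Apply L'Hôpital's rule: differentiate numerator and denominator separately.
  f(x) = x^2   ⇒   f'(x) = 2·x
  g(x) = sinh(x)   ⇒   g'(x) = cosh(x)
  lim(x→0) f'(x)/g'(x) = lim(x→0) (2·x)/(cosh(x))
  = 0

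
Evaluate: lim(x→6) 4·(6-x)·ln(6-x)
This is a 0·∞ indeterminate form.

Rewrite 0·∞ as a quotient (0/0 or ∞/∞ form), then apply L'Hôpital's rule:
  lim(x→6) 4·(6-x)·ln(6-x) = 0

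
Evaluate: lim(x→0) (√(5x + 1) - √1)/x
This is a standard limit.

Factor or rationalize the expression:
  lim(x→0) (√(5x + 1) - √1)/x = 5/2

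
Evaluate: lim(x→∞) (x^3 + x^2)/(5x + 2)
This is an ∞/∞ indeterminate form.

Apply L'Hôpital's rule: differentiate numerator and denominator separately.
  f(x) = x^3 + x^2   ⇒   f'(x) = 3·x^2 + 2·x
  g(x) = 5·x + 2   ⇒   g'(x) = 5
  lim(x→∞) f'(x)/g'(x) = lim(x→∞) (3·x^2 + 2·x)/(5)
  = ∞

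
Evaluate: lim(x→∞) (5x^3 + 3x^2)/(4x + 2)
This is an ∞/∞ indeterminate form.

Apply L'Hôpital's rule: differentiate numerator and denominator separately.
  f(x) = 5·x^3 + 3·x^2   ⇒   f'(x) = 15·x^2 + 6·x
  g(x) = 4·x + 2   ⇒   g'(x) = 4
  lim(x→∞) f'(x)/g'(x) = lim(x→∞) (15·x^2 + 6·x)/(4)
  = ∞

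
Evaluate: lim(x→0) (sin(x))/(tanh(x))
This is a 0/0 indeterminate form.

Apply L'Hôpital's rule: differentiate numerator and denominator separately.
  f(x) = sin(x)   ⇒   f'(x) = cos(x)
  g(x) = tanh(x)   ⇒   g'(x) = 1 - tanh(x)^2
  lim(x→0) f'(x)/g'(x) = lim(x→0) (cos(x))/(1 - tanh(x)^2)
  = 1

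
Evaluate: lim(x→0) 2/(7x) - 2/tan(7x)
This is an ∞-∞ indeterminate form.

Combine fractions or rationalize to convert ∞-∞ to 0/0 form:
  lim(x→0) 2/(7x) - 2/tan(7x) = 0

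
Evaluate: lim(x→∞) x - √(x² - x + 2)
This is an ∞-∞ indeterminate form.

Combine fractions or rationalize to convert ∞-∞ to 0/0 form:
  lim(x→∞) x - √(x² - x + 2) = 1/2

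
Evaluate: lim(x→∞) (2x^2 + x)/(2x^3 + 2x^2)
This is an ∞/∞ indeterminate form.

Apply L'Hôpital's rule: differentiate numerator and denominator separately.
  f(x) = 2·x^2 + x   ⇒   f'(x) = 4·x + 1
  g(x) = 2·x^3 + 2·x^2   ⇒   g'(x) = 6·x^2 + 4·x
  lim(x→∞) f'(x)/g'(x) = lim(x→∞) (4·x + 1)/(6·x^2 + 4·x)
  = 0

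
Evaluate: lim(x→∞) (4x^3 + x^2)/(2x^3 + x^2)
This is an ∞/∞ indeterminate form.

Apply L'Hôpital's rule: differentiate numerator and denominator separately.
  f(x) = 4·x^3 + x^2   ⇒   f'(x) = 12·x^2 + 2·x
  g(x) = 2·x^3 + x^2   ⇒   g'(x) = 6·x^2 + 2·x
  lim(x→∞) f'(x)/g'(x) = lim(x→∞) (12·x^2 + 2·x)/(6·x^2 + 2·x)
  = 2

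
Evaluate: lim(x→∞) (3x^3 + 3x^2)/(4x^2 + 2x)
This is an ∞/∞ indeterminate form.

Apply L'Hôpital's rule: differentiate numerator and denominator separately.
  f(x) = 3·x^3 + 3·x^2   ⇒   f'(x) = 9·x^2 + 6·x
  g(x) = 4·x^2 + 2·x   ⇒   g'(x) = 8·x + 2
  lim(x→∞) f'(x)/g'(x) = lim(x→∞) (9·x^2 + 6·x)/(8·x + 2)
  = ∞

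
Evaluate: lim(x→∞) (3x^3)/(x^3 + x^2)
This is an ∞/∞ indeterminate form.

Apply L'Hôpital's rule: differentiate numerator and denominator separately.
  f(x) = 3·x^3   ⇒   f'(x) = 9·x^2
  g(x) = x^3 + x^2   ⇒   g'(x) = 3·x^2 + 2·x
  lim(x→∞) f'(x)/g'(x) = lim(x→∞) (9·x^2)/(3·x^2 + 2·x)
  = 3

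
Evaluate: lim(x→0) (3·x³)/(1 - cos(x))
This is a 0/0 indeterminate form.

Apply L'Hôpital's rule: differentiate numerator and denominator separately.
  f(x) = 3·x^3   ⇒   f'(x) = 9·x^2
  g(x) = 1 - cos(x)   ⇒   g'(x) = sin(x)
  lim(x→0) f'(x)/g'(x) = lim(x→0) (9·x^2)/(sin(x))
  = 0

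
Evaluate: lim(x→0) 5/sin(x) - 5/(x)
This is an ∞-∞ indeterminate form.

Combine fractions or rationalize to convert ∞-∞ to 0/0 form:
  lim(x→0) 5/sin(x) - 5/(x) = 0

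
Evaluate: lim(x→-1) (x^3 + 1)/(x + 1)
This is a standard limit.

Factor or rationalize the expression:
  lim(x→-1) (x^3 + 1)/(x + 1) = 3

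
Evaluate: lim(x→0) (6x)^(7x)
This is an exponential indeterminate form.

For exponential indeterminate forms, take the natural log:
  Let L = lim(x→0) (6x)^(7x)
  Then ln(L) = lim(x→0) [exponent × ln(base)]
  Evaluate using L'Hôpital or standard limits, then exponentiate.
  L = 1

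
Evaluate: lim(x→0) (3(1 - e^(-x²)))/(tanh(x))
This is a 0/0 indeterminate form.

Apply L'Hôpital's rule: differentiate numerator and denominator separately.
  f(x) = 3 - 3·e^(-x^2)   ⇒   f'(x) = 6·x·e^(-x^2)
  g(x) = tanh(x)   ⇒   g'(x) = 1 - tanh(x)^2
  lim(x→0) f'(x)/g'(x) = lim(x→0) (6·x·e^(-x^2))/(1 - tanh(x)^2)
  = 0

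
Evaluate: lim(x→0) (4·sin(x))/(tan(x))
This is a 0/0 indeterminate form.

Apply L'Hôpital's rule: differentiate numerator and denominator separately.
  f(x) = 4·sin(x)   ⇒   f'(x) = 4·cos(x)
  g(x) = tan(x)   ⇒   g'(x) = tan(x)^2 + 1
  lim(x→0) f'(x)/g'(x) = lim(x→0) (4·cos(x))/(tan(x)^2 + 1)
  = 4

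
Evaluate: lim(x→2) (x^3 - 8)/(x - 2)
This is a standard limit.

Factor or rationalize the expression:
  lim(x→2) (x^3 - 8)/(x - 2) = 12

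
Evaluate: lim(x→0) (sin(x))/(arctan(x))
This is a 0/0 indeterminate form.

Apply L'Hôpital's rule: differentiate numerator and denominator separately.
  f(x) = sin(x)   ⇒   f'(x) = cos(x)
  g(x) = atan(x)   ⇒   g'(x) = 1/(x^2 + 1)
  lim(x→0) f'(x)/g'(x) = lim(x→0) (cos(x))/(1/(x^2 + 1))
  = 1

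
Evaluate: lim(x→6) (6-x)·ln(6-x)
This is a 0·∞ indeterminate form.

Rewrite 0·∞ as a quotient (0/0 or ∞/∞ form), then apply L'Hôpital's rule:
  lim(x→6) (6-x)·ln(6-x) = 0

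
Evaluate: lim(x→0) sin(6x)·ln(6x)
This is a 0·∞ indeterminate form.

Rewrite 0·∞ as a quotient (0/0 or ∞/∞ form), then apply L'Hôpital's rule:
  lim(x→0) sin(6x)·ln(6x) = 0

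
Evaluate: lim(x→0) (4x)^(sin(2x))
This is an exponential indeterminate form.

For exponential indeterminate forms, take the natural log:
  Let L = lim(x→0) (4x)^(sin(2x))
  Then ln(L) = lim(x→0) [exponent × ln(base)]
  Evaluate using L'Hôpital or standard limits, then exponentiate.
  L = 1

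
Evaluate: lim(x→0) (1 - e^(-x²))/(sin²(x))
This is a 0/0 indeterminate form.

Apply L'Hôpital's rule: differentiate numerator and denominator separately.
  f(x) = 1 - e^(-x^2)   ⇒   f'(x) = 2·x·e^(-x^2)
  g(x) = sin(x)^2   ⇒   g'(x) = 2·sin(x)·cos(x)
  lim(x→0) f'(x)/g'(x) = lim(x→0) (2·x·e^(-x^2))/(2·sin(x)·cos(x))
  = 1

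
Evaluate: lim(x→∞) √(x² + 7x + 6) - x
This is an ∞-∞ indeterminate form.

Combine fractions or rationalize to convert ∞-∞ to 0/0 form:
  lim(x→∞) √(x² + 7x + 6) - x = 7/2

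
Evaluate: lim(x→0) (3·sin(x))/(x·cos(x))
This is a 0/0 indeterminate form.

Apply L'Hôpital's rule: differentiate numerator and denominator separately.
  f(x) = 3·sin(x)   ⇒   f'(x) = 3·cos(x)
  g(x) = x·cos(x)   ⇒   g'(x) = -x·sin(x) + cos(x)
  lim(x→0) f'(x)/g'(x) = lim(x→0) (3·cos(x))/(-x·sin(x) + cos(x))
  = 3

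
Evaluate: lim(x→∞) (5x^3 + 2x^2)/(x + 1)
This is an ∞/∞ indeterminate form.

Apply L'Hôpital's rule: differentiate numerator and denominator separately.
  f(x) = 5·x^3 + 2·x^2   ⇒   f'(x) = 15·x^2 + 4·x
  g(x) = x + 1   ⇒   g'(x) = 1
  lim(x→∞) f'(x)/g'(x) = lim(x→∞) (15·x^2 + 4·x)/(1)
  = ∞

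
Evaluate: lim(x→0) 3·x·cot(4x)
This is a 0·∞ indeterminate form.

Rewrite 0·∞ as a quotient (0/0 or ∞/∞ form), then apply L'Hôpital's rule:
  lim(x→0) 3·x·cot(4x) = 3/4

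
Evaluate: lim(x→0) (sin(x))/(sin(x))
This is a 0/0 indeterminate form.

Apply L'Hôpital's rule: differentiate numerator and denominator separately.
  f(x) = sin(x)   ⇒   f'(x) = cos(x)
  g(x) = sin(x)   ⇒   g'(x) = cos(x)
  lim(x→0) f'(x)/g'(x) = lim(x→0) (cos(x))/(cos(x))
  = 1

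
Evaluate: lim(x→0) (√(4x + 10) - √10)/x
This is a standard limit.

Factor or rationalize the expression:
  lim(x→0) (√(4x + 10) - √10)/x = sqrt(10)/5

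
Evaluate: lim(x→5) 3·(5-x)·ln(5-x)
This is a 0·∞ indeterminate form.

Rewrite 0·∞ as a quotient (0/0 or ∞/∞ form), then apply L'Hôpital's rule:
  lim(x→5) 3·(5-x)·ln(5-x) = 0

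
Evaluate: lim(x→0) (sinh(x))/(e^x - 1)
This is a 0/0 indeterminate form.

Apply L'Hôpital's rule: differentiate numerator and denominator separately.
  f(x) = sinh(x)   ⇒   f'(x) = cosh(x)
  g(x) = e^(x) - 1   ⇒   g'(x) = e^(x)
  lim(x→0) f'(x)/g'(x) = lim(x→0) (cosh(x))/(e^(x))
  = 1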